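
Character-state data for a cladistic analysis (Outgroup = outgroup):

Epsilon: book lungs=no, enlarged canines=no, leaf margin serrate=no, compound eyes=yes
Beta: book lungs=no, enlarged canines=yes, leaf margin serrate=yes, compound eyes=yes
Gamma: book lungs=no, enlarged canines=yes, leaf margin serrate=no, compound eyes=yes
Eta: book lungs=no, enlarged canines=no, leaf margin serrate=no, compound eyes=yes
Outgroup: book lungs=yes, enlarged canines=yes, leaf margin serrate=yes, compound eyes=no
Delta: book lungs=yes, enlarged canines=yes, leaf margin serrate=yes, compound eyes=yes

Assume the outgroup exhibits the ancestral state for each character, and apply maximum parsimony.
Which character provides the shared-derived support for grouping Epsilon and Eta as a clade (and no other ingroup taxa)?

enlarged canines

Character polarity is set by the outgroup: the derived state is whichever differs from the outgroup's state, so for book lungs, enlarged canines, leaf margin serrate the derived state is 'no', and for the remaining characters it is 'yes'.
book lungs (derived state 'no') is shared by Beta, Epsilon, Eta, and Gamma — a synapomorphy uniting that clade.
enlarged canines: derived state 'no' in Epsilon and Eta only — synapomorphy for {Epsilon, Eta}.
leaf margin serrate (derived state 'no') is shared by Epsilon, Eta, and Gamma — a synapomorphy uniting that clade.
compound eyes (derived state 'yes') is shared by all ingroup taxa — unites the whole ingroup.
Most parsimonious ingroup topology: ((((Eta,Epsilon),Gamma),Beta),Delta).
The clade {Epsilon, Eta} is supported by enlarged canines: its derived state 'no' occurs in exactly those taxa and in no other taxon (including the outgroup).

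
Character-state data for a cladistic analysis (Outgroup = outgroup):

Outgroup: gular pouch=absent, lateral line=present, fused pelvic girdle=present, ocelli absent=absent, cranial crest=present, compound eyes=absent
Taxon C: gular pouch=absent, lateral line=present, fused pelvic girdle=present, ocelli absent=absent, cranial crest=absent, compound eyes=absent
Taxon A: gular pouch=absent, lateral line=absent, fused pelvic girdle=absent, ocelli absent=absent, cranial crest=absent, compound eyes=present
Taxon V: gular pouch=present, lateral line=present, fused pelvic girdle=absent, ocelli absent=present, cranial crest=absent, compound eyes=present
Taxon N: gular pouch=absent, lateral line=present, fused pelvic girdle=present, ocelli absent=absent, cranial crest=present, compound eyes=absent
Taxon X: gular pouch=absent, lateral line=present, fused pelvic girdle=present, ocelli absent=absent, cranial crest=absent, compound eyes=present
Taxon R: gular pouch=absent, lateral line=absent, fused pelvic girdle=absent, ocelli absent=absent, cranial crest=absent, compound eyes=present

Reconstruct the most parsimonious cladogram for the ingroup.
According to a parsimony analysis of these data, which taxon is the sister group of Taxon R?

Character polarity is set by the outgroup: the derived state is whichever differs from the outgroup's state, so for lateral line, fused pelvic girdle, cranial crest the derived state is 'absent', and for the remaining characters it is 'present'.
gular pouch (derived state 'present') is unique to Taxon V (autapomorphy; uninformative for grouping).
lateral line: derived state 'absent' in Taxon A and Taxon R only — synapomorphy for {Taxon A, Taxon R}.
Only Taxon A, Taxon R, and Taxon V show the derived state 'absent' for fused pelvic girdle, supporting them as a clade.
ocelli absent: derived state 'present' in Taxon V only — an autapomorphy, so it tells us nothing about relationships among taxa.
cranial crest (derived state 'absent') is shared by Taxon A, Taxon C, Taxon R, Taxon V, and Taxon X — a synapomorphy uniting that clade.
compound eyes: derived state 'present' in Taxon A, Taxon R, Taxon V, and Taxon X only — synapomorphy for {Taxon A, Taxon R, Taxon V, Taxon X}.
Most parsimonious ingroup topology: ((Taxon C,(((Taxon A,Taxon R),Taxon V),Taxon X)),Taxon N).
Taxon R and Taxon A form a cherry on this tree, so they are sister taxa.

Taxon A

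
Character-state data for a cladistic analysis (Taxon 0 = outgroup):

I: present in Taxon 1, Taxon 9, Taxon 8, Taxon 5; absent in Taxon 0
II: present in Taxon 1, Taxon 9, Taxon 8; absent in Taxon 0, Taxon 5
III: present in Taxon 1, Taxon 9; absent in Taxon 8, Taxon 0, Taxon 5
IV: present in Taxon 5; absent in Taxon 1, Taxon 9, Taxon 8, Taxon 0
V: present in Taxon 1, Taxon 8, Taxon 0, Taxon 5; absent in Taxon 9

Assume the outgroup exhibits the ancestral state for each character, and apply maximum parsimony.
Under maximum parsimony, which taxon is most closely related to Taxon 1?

Character polarity is set by the outgroup: the derived state is whichever differs from the outgroup's state, so for V the derived state is 'absent', and for the remaining characters it is 'present'.
All ingroup taxa share the derived state 'present' for I; it defines the ingroup but does not resolve relationships within it.
II (derived state 'present') is shared by Taxon 1, Taxon 8, and Taxon 9 — a synapomorphy uniting that clade.
III (derived state 'present') is shared by Taxon 1 and Taxon 9 — a synapomorphy uniting that clade.
IV: derived state 'present' in Taxon 5 only — an autapomorphy, so it tells us nothing about relationships among taxa.
V: derived state 'absent' in Taxon 9 only — an autapomorphy, so it tells us nothing about relationships among taxa.
Most parsimonious ingroup topology: (Taxon 5,(Taxon 8,(Taxon 1,Taxon 9))).
Taxon 1 and Taxon 9 form a cherry on this tree, so they are sister taxa.

Taxon 9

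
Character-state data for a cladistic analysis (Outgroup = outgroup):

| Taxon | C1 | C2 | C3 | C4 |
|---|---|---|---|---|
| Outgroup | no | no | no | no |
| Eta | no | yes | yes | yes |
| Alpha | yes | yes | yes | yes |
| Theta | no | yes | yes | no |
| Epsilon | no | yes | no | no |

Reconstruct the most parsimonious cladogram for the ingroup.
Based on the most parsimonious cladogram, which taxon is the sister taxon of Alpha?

The outgroup has state 'no' for every character, so 'yes' is the derived state throughout.
C1: derived state 'yes' in Alpha only — an autapomorphy, so it tells us nothing about relationships among taxa.
All ingroup taxa share the derived state 'yes' for C2; it defines the ingroup but does not resolve relationships within it.
C3 (derived state 'yes') is shared by Alpha, Eta, and Theta — a synapomorphy uniting that clade.
C4 (derived state 'yes') is shared by Alpha and Eta — a synapomorphy uniting that clade.
Most parsimonious ingroup topology: (((Eta,Alpha),Theta),Epsilon).
Alpha and Eta form a cherry on this tree, so they are sister taxa.

Eta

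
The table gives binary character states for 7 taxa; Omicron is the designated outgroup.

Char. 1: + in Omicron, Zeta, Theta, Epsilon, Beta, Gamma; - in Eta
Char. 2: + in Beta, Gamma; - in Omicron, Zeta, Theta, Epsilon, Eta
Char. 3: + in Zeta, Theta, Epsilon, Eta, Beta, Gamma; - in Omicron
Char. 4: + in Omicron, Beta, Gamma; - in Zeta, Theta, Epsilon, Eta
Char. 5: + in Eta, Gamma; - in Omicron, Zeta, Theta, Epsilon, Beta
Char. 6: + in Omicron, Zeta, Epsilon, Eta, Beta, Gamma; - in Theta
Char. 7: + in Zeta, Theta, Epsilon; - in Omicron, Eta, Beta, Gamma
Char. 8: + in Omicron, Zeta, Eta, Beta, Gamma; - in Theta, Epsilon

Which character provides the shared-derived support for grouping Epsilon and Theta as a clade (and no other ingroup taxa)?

Char. 8

Character polarity is set by the outgroup: the derived state is whichever differs from the outgroup's state, so for Char. 1, Char. 4, Char. 6, Char. 8 the derived state is '-', and for the remaining characters it is '+'.
Char. 1: derived state '-' in Eta only — an autapomorphy, so it tells us nothing about relationships among taxa.
Only Beta and Gamma show the derived state '+' for Char. 2, supporting them as a clade.
Char. 3 (derived state '+') is shared by all ingroup taxa — unites the whole ingroup.
Char. 4 (derived state '-') is shared by Epsilon, Eta, Theta, and Zeta — a synapomorphy uniting that clade.
Char. 5 (state '+') occurs in Eta and Gamma but conflicts with the nesting implied by the other characters — most parsimoniously interpreted as homoplasy.
Char. 6: derived state '-' in Theta only — an autapomorphy, so it tells us nothing about relationships among taxa.
Only Epsilon, Theta, and Zeta show the derived state '+' for Char. 7, supporting them as a clade.
Char. 8 (derived state '-') is shared by Epsilon and Theta — a synapomorphy uniting that clade.
Most parsimonious ingroup topology: (((Zeta,(Theta,Epsilon)),Eta),(Beta,Gamma)).
The clade {Epsilon, Theta} is supported by Char. 8: its derived state '-' occurs in exactly those taxa and in no other taxon (including the outgroup).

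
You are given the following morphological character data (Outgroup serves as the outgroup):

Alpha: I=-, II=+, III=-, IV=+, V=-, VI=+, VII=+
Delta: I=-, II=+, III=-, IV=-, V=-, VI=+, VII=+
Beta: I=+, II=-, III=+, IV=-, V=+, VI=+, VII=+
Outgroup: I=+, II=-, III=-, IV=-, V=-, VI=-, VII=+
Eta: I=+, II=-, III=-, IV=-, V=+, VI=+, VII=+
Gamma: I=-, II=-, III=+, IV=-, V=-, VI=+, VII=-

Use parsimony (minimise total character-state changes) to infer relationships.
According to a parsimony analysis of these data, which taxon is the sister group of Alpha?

Character polarity is set by the outgroup: the derived state is whichever differs from the outgroup's state, so for I, VII the derived state is '-', and for the remaining characters it is '+'.
I: derived state '-' in Alpha, Delta, and Gamma only — synapomorphy for {Alpha, Delta, Gamma}.
II (derived state '+') is shared by Alpha and Delta — a synapomorphy uniting that clade.
III (state '+') occurs in Beta and Gamma but conflicts with the nesting implied by the other characters — most parsimoniously interpreted as homoplasy.
IV: derived state '+' in Alpha only — an autapomorphy, so it tells us nothing about relationships among taxa.
V (derived state '+') is shared by Beta and Eta — a synapomorphy uniting that clade.
VI (derived state '+') is shared by all ingroup taxa — unites the whole ingroup.
VII: derived state '-' in Gamma only — an autapomorphy, so it tells us nothing about relationships among taxa.
Most parsimonious ingroup topology: (((Alpha,Delta),Gamma),(Eta,Beta)).
Alpha and Delta form a cherry on this tree, so they are sister taxa.

Delta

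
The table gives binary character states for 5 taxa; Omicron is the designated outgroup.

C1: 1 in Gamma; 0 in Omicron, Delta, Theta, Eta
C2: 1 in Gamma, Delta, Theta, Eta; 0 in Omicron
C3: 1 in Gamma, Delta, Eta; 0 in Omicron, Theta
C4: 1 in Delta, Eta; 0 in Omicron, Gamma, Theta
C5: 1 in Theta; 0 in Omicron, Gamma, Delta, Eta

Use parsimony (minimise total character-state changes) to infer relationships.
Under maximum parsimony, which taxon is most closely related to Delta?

Eta

The outgroup has state '0' for every character, so '1' is the derived state throughout.
C1 (derived state '1') is unique to Gamma (autapomorphy; uninformative for grouping).
All ingroup taxa share the derived state '1' for C2; it defines the ingroup but does not resolve relationships within it.
C3: derived state '1' in Delta, Eta, and Gamma only — synapomorphy for {Delta, Eta, Gamma}.
Only Delta and Eta show the derived state '1' for C4, supporting them as a clade.
C5: derived state '1' in Theta only — an autapomorphy, so it tells us nothing about relationships among taxa.
Most parsimonious ingroup topology: ((Gamma,(Delta,Eta)),Theta).
Delta and Eta form a cherry on this tree, so they are sister taxa.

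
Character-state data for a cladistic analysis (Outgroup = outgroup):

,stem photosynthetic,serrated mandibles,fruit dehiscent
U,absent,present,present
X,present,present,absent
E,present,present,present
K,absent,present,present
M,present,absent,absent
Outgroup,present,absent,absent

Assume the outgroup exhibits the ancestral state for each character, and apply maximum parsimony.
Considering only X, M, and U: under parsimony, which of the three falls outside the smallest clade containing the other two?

Character polarity is set by the outgroup: the derived state is whichever differs from the outgroup's state, so for stem photosynthetic the derived state is 'absent', and for the remaining characters it is 'present'.
stem photosynthetic (derived state 'absent') is shared by K and U — a synapomorphy uniting that clade.
Only E, K, U, and X show the derived state 'present' for serrated mandibles, supporting them as a clade.
fruit dehiscent: derived state 'present' in E, K, and U only — synapomorphy for {E, K, U}.
Most parsimonious ingroup topology: ((((U,K),E),X),M).
X and U share a more recent common ancestor with each other than either does with M, so M is the least closely related of the three.

M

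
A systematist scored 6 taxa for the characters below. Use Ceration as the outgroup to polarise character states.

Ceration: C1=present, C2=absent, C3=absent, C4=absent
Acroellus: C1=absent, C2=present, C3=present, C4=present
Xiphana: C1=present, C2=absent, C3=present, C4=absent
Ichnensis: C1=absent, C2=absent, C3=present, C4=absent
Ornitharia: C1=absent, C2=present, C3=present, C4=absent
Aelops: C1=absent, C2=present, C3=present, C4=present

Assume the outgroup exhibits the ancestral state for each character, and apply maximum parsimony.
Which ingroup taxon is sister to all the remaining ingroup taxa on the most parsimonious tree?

Xiphana

Character polarity is set by the outgroup: the derived state is whichever differs from the outgroup's state, so for C1 the derived state is 'absent', and for the remaining characters it is 'present'.
Only Acroellus, Aelops, Ichnensis, and Ornitharia show the derived state 'absent' for C1, supporting them as a clade.
C2: derived state 'present' in Acroellus, Aelops, and Ornitharia only — synapomorphy for {Acroellus, Aelops, Ornitharia}.
C3 (derived state 'present') is shared by all ingroup taxa — unites the whole ingroup.
C4 (derived state 'present') is shared by Acroellus and Aelops — a synapomorphy uniting that clade.
Most parsimonious ingroup topology: ((((Acroellus,Aelops),Ornitharia),Ichnensis),Xiphana).
Xiphana is sister to the clade containing all other ingroup taxa, so it is the earliest-diverging (most basal) ingroup lineage.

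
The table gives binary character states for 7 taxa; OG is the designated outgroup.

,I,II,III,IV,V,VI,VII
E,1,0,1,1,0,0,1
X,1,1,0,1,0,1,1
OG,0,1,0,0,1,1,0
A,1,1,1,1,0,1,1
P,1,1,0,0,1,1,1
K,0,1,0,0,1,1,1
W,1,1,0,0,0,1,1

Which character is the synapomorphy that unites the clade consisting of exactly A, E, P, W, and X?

Character polarity is set by the outgroup: the derived state is whichever differs from the outgroup's state, so for II, V, VI the derived state is '0', and for the remaining characters it is '1'.
I (derived state '1') is shared by A, E, P, W, and X — a synapomorphy uniting that clade.
II: derived state '0' in E only — an autapomorphy, so it tells us nothing about relationships among taxa.
III: derived state '1' in A and E only — synapomorphy for {A, E}.
IV (derived state '1') is shared by A, E, and X — a synapomorphy uniting that clade.
Only A, E, W, and X show the derived state '0' for V, supporting them as a clade.
VI: derived state '0' in E only — an autapomorphy, so it tells us nothing about relationships among taxa.
All ingroup taxa share the derived state '1' for VII; it defines the ingroup but does not resolve relationships within it.
Most parsimonious ingroup topology: (K,((W,((A,E),X)),P)).
The clade {A, E, P, W, X} is supported by I: its derived state '1' occurs in exactly those taxa and in no other taxon (including the outgroup).

I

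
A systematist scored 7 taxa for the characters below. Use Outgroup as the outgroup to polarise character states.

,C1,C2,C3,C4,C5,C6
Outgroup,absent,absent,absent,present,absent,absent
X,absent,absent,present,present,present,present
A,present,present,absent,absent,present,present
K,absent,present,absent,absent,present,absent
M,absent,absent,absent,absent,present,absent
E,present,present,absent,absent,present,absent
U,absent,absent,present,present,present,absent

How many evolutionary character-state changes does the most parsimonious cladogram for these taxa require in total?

Character polarity is set by the outgroup: the derived state is whichever differs from the outgroup's state, so for C4 the derived state is 'absent', and for the remaining characters it is 'present'.
C1: derived state 'present' in A and E only — synapomorphy for {A, E}.
C2: derived state 'present' in A, E, and K only — synapomorphy for {A, E, K}.
C3 (derived state 'present') is shared by U and X — a synapomorphy uniting that clade.
C4 (derived state 'absent') is shared by A, E, K, and M — a synapomorphy uniting that clade.
C5 (derived state 'present') is shared by all ingroup taxa — unites the whole ingroup.
C6 (state 'present') occurs in A and X but conflicts with the nesting implied by the other characters — most parsimoniously interpreted as homoplasy.
Most parsimonious ingroup topology: ((X,U),(((A,E),K),M)).
Changes per character on this tree: C1: 1; C2: 1; C3: 1; C4: 1; C5: 1; C6: 2.
Total = 7.

7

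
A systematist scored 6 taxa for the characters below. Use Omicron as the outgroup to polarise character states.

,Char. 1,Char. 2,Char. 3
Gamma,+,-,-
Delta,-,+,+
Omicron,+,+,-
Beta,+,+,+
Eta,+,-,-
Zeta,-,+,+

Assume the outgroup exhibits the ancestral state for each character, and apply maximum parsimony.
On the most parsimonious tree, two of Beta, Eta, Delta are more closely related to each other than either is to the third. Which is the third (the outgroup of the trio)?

Eta

Character polarity is set by the outgroup: the derived state is whichever differs from the outgroup's state, so for Char. 1, Char. 2 the derived state is '-', and for the remaining characters it is '+'.
Char. 1: derived state '-' in Delta and Zeta only — synapomorphy for {Delta, Zeta}.
Char. 2: derived state '-' in Eta and Gamma only — synapomorphy for {Eta, Gamma}.
Char. 3 (derived state '+') is shared by Beta, Delta, and Zeta — a synapomorphy uniting that clade.
Most parsimonious ingroup topology: (((Zeta,Delta),Beta),(Gamma,Eta)).
Delta and Beta share a more recent common ancestor with each other than either does with Eta, so Eta is the least closely related of the three.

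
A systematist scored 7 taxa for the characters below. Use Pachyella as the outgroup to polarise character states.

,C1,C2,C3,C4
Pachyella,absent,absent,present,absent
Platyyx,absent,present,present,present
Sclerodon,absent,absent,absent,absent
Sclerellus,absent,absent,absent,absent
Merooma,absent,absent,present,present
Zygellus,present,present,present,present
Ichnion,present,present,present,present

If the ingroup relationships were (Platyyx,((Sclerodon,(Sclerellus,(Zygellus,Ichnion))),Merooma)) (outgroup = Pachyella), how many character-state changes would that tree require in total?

8

Map each character onto (Platyyx,((Sclerodon,(Sclerellus,(Zygellus,Ichnion))),Merooma)) (rooted by Pachyella) and count the minimum state changes it requires (Fitch parsimony):
C1: 1; C2: 2; C3: 2; C4: 3.
Total tree length = 8.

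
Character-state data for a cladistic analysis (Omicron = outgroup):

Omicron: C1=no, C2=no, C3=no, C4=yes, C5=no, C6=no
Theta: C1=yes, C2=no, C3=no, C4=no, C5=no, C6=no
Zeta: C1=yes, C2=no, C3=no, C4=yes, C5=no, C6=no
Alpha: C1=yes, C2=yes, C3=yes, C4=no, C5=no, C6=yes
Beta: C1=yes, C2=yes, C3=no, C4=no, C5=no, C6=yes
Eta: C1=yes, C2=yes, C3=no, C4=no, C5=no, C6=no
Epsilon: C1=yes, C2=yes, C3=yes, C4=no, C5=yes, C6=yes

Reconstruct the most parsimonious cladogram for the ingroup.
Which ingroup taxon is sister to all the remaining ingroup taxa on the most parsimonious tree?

Zeta

Character polarity is set by the outgroup: the derived state is whichever differs from the outgroup's state, so for C4 the derived state is 'no', and for the remaining characters it is 'yes'.
C1 (derived state 'yes') is shared by all ingroup taxa — unites the whole ingroup.
Only Alpha, Beta, Epsilon, and Eta show the derived state 'yes' for C2, supporting them as a clade.
C3 (derived state 'yes') is shared by Alpha and Epsilon — a synapomorphy uniting that clade.
C4: derived state 'no' in Alpha, Beta, Epsilon, Eta, and Theta only — synapomorphy for {Alpha, Beta, Epsilon, Eta, Theta}.
C5 (derived state 'yes') is unique to Epsilon (autapomorphy; uninformative for grouping).
Only Alpha, Beta, and Epsilon show the derived state 'yes' for C6, supporting them as a clade.
Most parsimonious ingroup topology: ((Theta,(((Alpha,Epsilon),Beta),Eta)),Zeta).
Zeta is sister to the clade containing all other ingroup taxa, so it is the earliest-diverging (most basal) ingroup lineage.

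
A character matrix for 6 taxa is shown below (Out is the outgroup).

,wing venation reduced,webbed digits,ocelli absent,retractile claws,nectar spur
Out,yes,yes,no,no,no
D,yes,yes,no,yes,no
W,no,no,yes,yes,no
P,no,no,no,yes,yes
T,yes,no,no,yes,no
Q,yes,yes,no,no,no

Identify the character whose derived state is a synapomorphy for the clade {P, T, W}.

Character polarity is set by the outgroup: the derived state is whichever differs from the outgroup's state, so for wing venation reduced, webbed digits the derived state is 'no', and for the remaining characters it is 'yes'.
wing venation reduced: derived state 'no' in P and W only — synapomorphy for {P, W}.
webbed digits: derived state 'no' in P, T, and W only — synapomorphy for {P, T, W}.
ocelli absent: derived state 'yes' in W only — an autapomorphy, so it tells us nothing about relationships among taxa.
retractile claws: derived state 'yes' in D, P, T, and W only — synapomorphy for {D, P, T, W}.
nectar spur: derived state 'yes' in P only — an autapomorphy, so it tells us nothing about relationships among taxa.
Most parsimonious ingroup topology: ((D,((W,P),T)),Q).
The clade {P, T, W} is supported by webbed digits: its derived state 'no' occurs in exactly those taxa and in no other taxon (including the outgroup).

webbed digits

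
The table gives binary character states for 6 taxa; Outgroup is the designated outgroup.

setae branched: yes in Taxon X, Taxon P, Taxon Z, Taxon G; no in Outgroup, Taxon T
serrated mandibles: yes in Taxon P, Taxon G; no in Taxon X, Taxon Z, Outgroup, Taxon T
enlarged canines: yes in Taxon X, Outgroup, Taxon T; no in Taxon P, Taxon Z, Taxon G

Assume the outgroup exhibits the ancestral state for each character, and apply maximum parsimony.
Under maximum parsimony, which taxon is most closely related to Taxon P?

Character polarity is set by the outgroup: the derived state is whichever differs from the outgroup's state, so for enlarged canines the derived state is 'no', and for the remaining characters it is 'yes'.
Only Taxon G, Taxon P, Taxon X, and Taxon Z show the derived state 'yes' for setae branched, supporting them as a clade.
serrated mandibles (derived state 'yes') is shared by Taxon G and Taxon P — a synapomorphy uniting that clade.
enlarged canines (derived state 'no') is shared by Taxon G, Taxon P, and Taxon Z — a synapomorphy uniting that clade.
Most parsimonious ingroup topology: ((((Taxon P,Taxon G),Taxon Z),Taxon X),Taxon T).
Taxon P and Taxon G form a cherry on this tree, so they are sister taxa.

Taxon G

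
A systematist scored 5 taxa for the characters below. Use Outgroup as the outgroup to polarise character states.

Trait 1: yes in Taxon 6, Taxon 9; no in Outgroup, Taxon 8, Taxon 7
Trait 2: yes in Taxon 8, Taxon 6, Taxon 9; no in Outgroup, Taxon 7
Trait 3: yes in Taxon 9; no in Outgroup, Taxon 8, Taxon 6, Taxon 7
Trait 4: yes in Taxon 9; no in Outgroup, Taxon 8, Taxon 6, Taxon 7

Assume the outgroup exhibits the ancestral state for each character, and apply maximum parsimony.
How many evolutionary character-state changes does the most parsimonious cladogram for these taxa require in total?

4

The outgroup has state 'no' for every character, so 'yes' is the derived state throughout.
Only Taxon 6 and Taxon 9 show the derived state 'yes' for Trait 1, supporting them as a clade.
Only Taxon 6, Taxon 8, and Taxon 9 show the derived state 'yes' for Trait 2, supporting them as a clade.
Trait 3: derived state 'yes' in Taxon 9 only — an autapomorphy, so it tells us nothing about relationships among taxa.
Trait 4 (derived state 'yes') is unique to Taxon 9 (autapomorphy; uninformative for grouping).
Most parsimonious ingroup topology: ((Taxon 8,(Taxon 6,Taxon 9)),Taxon 7).
Changes per character on this tree: Trait 1: 1; Trait 2: 1; Trait 3: 1; Trait 4: 1.
Total = 4.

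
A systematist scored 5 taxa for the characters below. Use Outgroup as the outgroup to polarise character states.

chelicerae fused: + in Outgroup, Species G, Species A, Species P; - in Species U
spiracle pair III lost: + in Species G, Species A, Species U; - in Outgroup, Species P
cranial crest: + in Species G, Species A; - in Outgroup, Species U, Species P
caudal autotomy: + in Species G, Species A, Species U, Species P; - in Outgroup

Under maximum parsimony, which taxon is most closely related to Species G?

Species A

Character polarity is set by the outgroup: the derived state is whichever differs from the outgroup's state, so for chelicerae fused the derived state is '-', and for the remaining characters it is '+'.
chelicerae fused (derived state '-') is unique to Species U (autapomorphy; uninformative for grouping).
spiracle pair III lost (derived state '+') is shared by Species A, Species G, and Species U — a synapomorphy uniting that clade.
cranial crest: derived state '+' in Species A and Species G only — synapomorphy for {Species A, Species G}.
caudal autotomy (derived state '+') is shared by all ingroup taxa — unites the whole ingroup.
Most parsimonious ingroup topology: (((Species G,Species A),Species U),Species P).
Species G and Species A form a cherry on this tree, so they are sister taxa.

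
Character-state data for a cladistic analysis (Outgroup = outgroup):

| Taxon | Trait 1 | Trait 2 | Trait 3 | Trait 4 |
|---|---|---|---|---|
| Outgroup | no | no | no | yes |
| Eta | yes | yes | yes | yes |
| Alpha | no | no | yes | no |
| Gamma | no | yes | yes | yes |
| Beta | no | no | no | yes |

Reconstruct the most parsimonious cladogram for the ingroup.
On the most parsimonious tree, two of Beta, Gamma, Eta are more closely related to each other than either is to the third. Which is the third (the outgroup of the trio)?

Beta

Character polarity is set by the outgroup: the derived state is whichever differs from the outgroup's state, so for Trait 4 the derived state is 'no', and for the remaining characters it is 'yes'.
Trait 1: derived state 'yes' in Eta only — an autapomorphy, so it tells us nothing about relationships among taxa.
Only Eta and Gamma show the derived state 'yes' for Trait 2, supporting them as a clade.
Trait 3: derived state 'yes' in Alpha, Eta, and Gamma only — synapomorphy for {Alpha, Eta, Gamma}.
Trait 4 (derived state 'no') is unique to Alpha (autapomorphy; uninformative for grouping).
Most parsimonious ingroup topology: (((Eta,Gamma),Alpha),Beta).
Eta and Gamma share a more recent common ancestor with each other than either does with Beta, so Beta is the least closely related of the three.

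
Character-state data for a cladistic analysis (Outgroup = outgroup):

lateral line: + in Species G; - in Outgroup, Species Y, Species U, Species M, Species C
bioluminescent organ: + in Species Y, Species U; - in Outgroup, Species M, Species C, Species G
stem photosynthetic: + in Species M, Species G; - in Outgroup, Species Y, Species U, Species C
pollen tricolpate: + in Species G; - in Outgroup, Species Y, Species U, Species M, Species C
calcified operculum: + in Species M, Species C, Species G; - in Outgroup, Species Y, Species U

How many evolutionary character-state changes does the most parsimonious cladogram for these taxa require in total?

The outgroup has state '-' for every character, so '+' is the derived state throughout.
lateral line: derived state '+' in Species G only — an autapomorphy, so it tells us nothing about relationships among taxa.
bioluminescent organ: derived state '+' in Species U and Species Y only — synapomorphy for {Species U, Species Y}.
Only Species G and Species M show the derived state '+' for stem photosynthetic, supporting them as a clade.
pollen tricolpate: derived state '+' in Species G only — an autapomorphy, so it tells us nothing about relationships among taxa.
Only Species C, Species G, and Species M show the derived state '+' for calcified operculum, supporting them as a clade.
Most parsimonious ingroup topology: ((Species Y,Species U),((Species M,Species G),Species C)).
Changes per character on this tree: lateral line: 1; bioluminescent organ: 1; stem photosynthetic: 1; pollen tricolpate: 1; calcified operculum: 1.
Total = 5.

5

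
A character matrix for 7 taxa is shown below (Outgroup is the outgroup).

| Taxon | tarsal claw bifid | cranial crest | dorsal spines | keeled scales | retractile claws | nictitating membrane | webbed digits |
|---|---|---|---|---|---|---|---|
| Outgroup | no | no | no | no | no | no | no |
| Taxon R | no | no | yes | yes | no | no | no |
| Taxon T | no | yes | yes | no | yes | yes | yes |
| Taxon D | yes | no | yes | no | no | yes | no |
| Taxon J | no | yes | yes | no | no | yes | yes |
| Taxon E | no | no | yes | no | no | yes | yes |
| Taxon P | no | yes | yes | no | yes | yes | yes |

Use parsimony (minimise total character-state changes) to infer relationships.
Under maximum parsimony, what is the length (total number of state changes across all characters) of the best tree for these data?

The outgroup has state 'no' for every character, so 'yes' is the derived state throughout.
tarsal claw bifid (derived state 'yes') is unique to Taxon D (autapomorphy; uninformative for grouping).
cranial crest (derived state 'yes') is shared by Taxon J, Taxon P, and Taxon T — a synapomorphy uniting that clade.
dorsal spines (derived state 'yes') is shared by all ingroup taxa — unites the whole ingroup.
keeled scales: derived state 'yes' in Taxon R only — an autapomorphy, so it tells us nothing about relationships among taxa.
Only Taxon P and Taxon T show the derived state 'yes' for retractile claws, supporting them as a clade.
nictitating membrane: derived state 'yes' in Taxon D, Taxon E, Taxon J, Taxon P, and Taxon T only — synapomorphy for {Taxon D, Taxon E, Taxon J, Taxon P, Taxon T}.
Only Taxon E, Taxon J, Taxon P, and Taxon T show the derived state 'yes' for webbed digits, supporting them as a clade.
Most parsimonious ingroup topology: (Taxon R,((((Taxon T,Taxon P),Taxon J),Taxon E),Taxon D)).
Changes per character on this tree: tarsal claw bifid: 1; cranial crest: 1; dorsal spines: 1; keeled scales: 1; retractile claws: 1; nictitating membrane: 1; webbed digits: 1.
Total = 7.

7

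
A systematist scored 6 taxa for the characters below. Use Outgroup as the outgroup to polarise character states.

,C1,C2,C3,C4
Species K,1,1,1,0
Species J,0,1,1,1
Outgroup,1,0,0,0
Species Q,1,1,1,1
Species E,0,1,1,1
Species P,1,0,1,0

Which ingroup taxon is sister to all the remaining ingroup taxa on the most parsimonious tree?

Species P

Character polarity is set by the outgroup: the derived state is whichever differs from the outgroup's state, so for C1 the derived state is '0', and for the remaining characters it is '1'.
Only Species E and Species J show the derived state '0' for C1, supporting them as a clade.
C2: derived state '1' in Species E, Species J, Species K, and Species Q only — synapomorphy for {Species E, Species J, Species K, Species Q}.
C3 (derived state '1') is shared by all ingroup taxa — unites the whole ingroup.
Only Species E, Species J, and Species Q show the derived state '1' for C4, supporting them as a clade.
Most parsimonious ingroup topology: ((((Species E,Species J),Species Q),Species K),Species P).
Species P is sister to the clade containing all other ingroup taxa, so it is the earliest-diverging (most basal) ingroup lineage.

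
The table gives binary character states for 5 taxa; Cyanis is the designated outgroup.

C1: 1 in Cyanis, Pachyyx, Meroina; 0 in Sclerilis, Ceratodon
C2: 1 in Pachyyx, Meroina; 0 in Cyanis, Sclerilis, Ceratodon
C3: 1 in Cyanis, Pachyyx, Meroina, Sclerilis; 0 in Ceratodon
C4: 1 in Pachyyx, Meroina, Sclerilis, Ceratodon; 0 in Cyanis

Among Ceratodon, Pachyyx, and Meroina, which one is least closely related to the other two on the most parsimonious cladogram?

Ceratodon

Character polarity is set by the outgroup: the derived state is whichever differs from the outgroup's state, so for C1, C3 the derived state is '0', and for the remaining characters it is '1'.
C1: derived state '0' in Ceratodon and Sclerilis only — synapomorphy for {Ceratodon, Sclerilis}.
C2 (derived state '1') is shared by Meroina and Pachyyx — a synapomorphy uniting that clade.
C3: derived state '0' in Ceratodon only — an autapomorphy, so it tells us nothing about relationships among taxa.
All ingroup taxa share the derived state '1' for C4; it defines the ingroup but does not resolve relationships within it.
Most parsimonious ingroup topology: ((Pachyyx,Meroina),(Ceratodon,Sclerilis)).
Meroina and Pachyyx share a more recent common ancestor with each other than either does with Ceratodon, so Ceratodon is the least closely related of the three.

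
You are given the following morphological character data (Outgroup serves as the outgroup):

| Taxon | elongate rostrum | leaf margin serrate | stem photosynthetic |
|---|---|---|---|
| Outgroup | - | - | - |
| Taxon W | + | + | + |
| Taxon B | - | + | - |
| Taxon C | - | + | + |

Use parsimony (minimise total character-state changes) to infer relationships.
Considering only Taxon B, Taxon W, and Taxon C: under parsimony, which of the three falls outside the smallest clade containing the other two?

The outgroup has state '-' for every character, so '+' is the derived state throughout.
elongate rostrum: derived state '+' in Taxon W only — an autapomorphy, so it tells us nothing about relationships among taxa.
leaf margin serrate (derived state '+') is shared by all ingroup taxa — unites the whole ingroup.
stem photosynthetic (derived state '+') is shared by Taxon C and Taxon W — a synapomorphy uniting that clade.
Most parsimonious ingroup topology: ((Taxon W,Taxon C),Taxon B).
Taxon W and Taxon C share a more recent common ancestor with each other than either does with Taxon B, so Taxon B is the least closely related of the three.

Taxon B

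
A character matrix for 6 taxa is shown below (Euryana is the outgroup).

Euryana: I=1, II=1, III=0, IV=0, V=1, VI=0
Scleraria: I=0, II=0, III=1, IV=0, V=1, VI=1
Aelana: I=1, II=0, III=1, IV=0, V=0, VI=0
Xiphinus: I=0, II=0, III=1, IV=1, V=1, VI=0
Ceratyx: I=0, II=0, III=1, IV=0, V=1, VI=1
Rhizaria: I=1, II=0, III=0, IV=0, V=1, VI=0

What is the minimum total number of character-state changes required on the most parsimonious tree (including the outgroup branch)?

6

Character polarity is set by the outgroup: the derived state is whichever differs from the outgroup's state, so for I, II, V the derived state is '0', and for the remaining characters it is '1'.
I (derived state '0') is shared by Ceratyx, Scleraria, and Xiphinus — a synapomorphy uniting that clade.
II (derived state '0') is shared by all ingroup taxa — unites the whole ingroup.
III: derived state '1' in Aelana, Ceratyx, Scleraria, and Xiphinus only — synapomorphy for {Aelana, Ceratyx, Scleraria, Xiphinus}.
IV (derived state '1') is unique to Xiphinus (autapomorphy; uninformative for grouping).
V (derived state '0') is unique to Aelana (autapomorphy; uninformative for grouping).
VI: derived state '1' in Ceratyx and Scleraria only — synapomorphy for {Ceratyx, Scleraria}.
Most parsimonious ingroup topology: ((((Scleraria,Ceratyx),Xiphinus),Aelana),Rhizaria).
Changes per character on this tree: I: 1; II: 1; III: 1; IV: 1; V: 1; VI: 1.
Total = 6.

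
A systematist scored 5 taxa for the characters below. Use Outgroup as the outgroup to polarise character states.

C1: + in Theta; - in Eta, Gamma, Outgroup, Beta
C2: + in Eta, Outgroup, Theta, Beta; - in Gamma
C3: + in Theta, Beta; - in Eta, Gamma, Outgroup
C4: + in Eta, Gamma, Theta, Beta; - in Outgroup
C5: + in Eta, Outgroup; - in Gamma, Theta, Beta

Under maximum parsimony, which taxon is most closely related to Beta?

Character polarity is set by the outgroup: the derived state is whichever differs from the outgroup's state, so for C2, C5 the derived state is '-', and for the remaining characters it is '+'.
C1: derived state '+' in Theta only — an autapomorphy, so it tells us nothing about relationships among taxa.
C2 (derived state '-') is unique to Gamma (autapomorphy; uninformative for grouping).
C3 (derived state '+') is shared by Beta and Theta — a synapomorphy uniting that clade.
C4 (derived state '+') is shared by all ingroup taxa — unites the whole ingroup.
Only Beta, Gamma, and Theta show the derived state '-' for C5, supporting them as a clade.
Most parsimonious ingroup topology: (Eta,(Gamma,(Beta,Theta))).
Beta and Theta form a cherry on this tree, so they are sister taxa.

Theta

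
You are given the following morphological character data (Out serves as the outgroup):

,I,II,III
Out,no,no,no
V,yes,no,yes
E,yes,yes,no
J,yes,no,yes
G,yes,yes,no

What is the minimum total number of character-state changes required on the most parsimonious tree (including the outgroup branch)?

The outgroup has state 'no' for every character, so 'yes' is the derived state throughout.
I (derived state 'yes') is shared by all ingroup taxa — unites the whole ingroup.
II (derived state 'yes') is shared by E and G — a synapomorphy uniting that clade.
Only J and V show the derived state 'yes' for III, supporting them as a clade.
Most parsimonious ingroup topology: ((V,J),(E,G)).
Changes per character on this tree: I: 1; II: 1; III: 1.
Total = 3.

3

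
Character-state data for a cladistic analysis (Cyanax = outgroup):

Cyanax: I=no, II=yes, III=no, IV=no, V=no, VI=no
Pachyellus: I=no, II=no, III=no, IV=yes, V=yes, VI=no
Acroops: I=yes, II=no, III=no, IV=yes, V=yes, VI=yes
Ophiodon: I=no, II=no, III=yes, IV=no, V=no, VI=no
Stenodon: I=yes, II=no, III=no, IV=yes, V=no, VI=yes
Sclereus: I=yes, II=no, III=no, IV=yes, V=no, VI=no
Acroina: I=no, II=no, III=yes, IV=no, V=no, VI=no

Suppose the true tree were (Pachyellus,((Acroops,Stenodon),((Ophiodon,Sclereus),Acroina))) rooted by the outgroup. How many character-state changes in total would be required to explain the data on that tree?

11

Map each character onto (Pachyellus,((Acroops,Stenodon),((Ophiodon,Sclereus),Acroina))) (rooted by Cyanax) and count the minimum state changes it requires (Fitch parsimony):
I: 2; II: 1; III: 2; IV: 3; V: 2; VI: 1.
Total tree length = 11.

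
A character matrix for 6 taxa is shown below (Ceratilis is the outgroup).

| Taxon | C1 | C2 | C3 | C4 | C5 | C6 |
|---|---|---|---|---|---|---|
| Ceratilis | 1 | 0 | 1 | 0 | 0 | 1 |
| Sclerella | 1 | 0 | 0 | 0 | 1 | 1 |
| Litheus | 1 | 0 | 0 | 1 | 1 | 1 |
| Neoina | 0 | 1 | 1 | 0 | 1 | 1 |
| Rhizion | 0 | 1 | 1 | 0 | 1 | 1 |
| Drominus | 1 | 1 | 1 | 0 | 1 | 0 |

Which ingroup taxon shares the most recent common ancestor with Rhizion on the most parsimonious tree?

Character polarity is set by the outgroup: the derived state is whichever differs from the outgroup's state, so for C1, C3, C6 the derived state is '0', and for the remaining characters it is '1'.
C1 (derived state '0') is shared by Neoina and Rhizion — a synapomorphy uniting that clade.
C2 (derived state '1') is shared by Drominus, Neoina, and Rhizion — a synapomorphy uniting that clade.
Only Litheus and Sclerella show the derived state '0' for C3, supporting them as a clade.
C4 (derived state '1') is unique to Litheus (autapomorphy; uninformative for grouping).
All ingroup taxa share the derived state '1' for C5; it defines the ingroup but does not resolve relationships within it.
C6: derived state '0' in Drominus only — an autapomorphy, so it tells us nothing about relationships among taxa.
Most parsimonious ingroup topology: ((Sclerella,Litheus),((Neoina,Rhizion),Drominus)).
Rhizion and Neoina form a cherry on this tree, so they are sister taxa.

Neoina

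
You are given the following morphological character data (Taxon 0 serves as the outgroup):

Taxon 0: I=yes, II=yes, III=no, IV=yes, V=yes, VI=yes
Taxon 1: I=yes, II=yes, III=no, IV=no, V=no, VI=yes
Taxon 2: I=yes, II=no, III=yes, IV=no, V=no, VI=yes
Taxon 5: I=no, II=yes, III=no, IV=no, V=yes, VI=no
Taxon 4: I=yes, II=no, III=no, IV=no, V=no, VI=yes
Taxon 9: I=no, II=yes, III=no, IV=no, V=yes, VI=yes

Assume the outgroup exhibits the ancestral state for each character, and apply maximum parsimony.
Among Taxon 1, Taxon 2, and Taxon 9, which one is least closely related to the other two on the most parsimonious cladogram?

Taxon 9

Character polarity is set by the outgroup: the derived state is whichever differs from the outgroup's state, so for I, II, IV, V, VI the derived state is 'no', and for the remaining characters it is 'yes'.
I: derived state 'no' in Taxon 5 and Taxon 9 only — synapomorphy for {Taxon 5, Taxon 9}.
II (derived state 'no') is shared by Taxon 2 and Taxon 4 — a synapomorphy uniting that clade.
III: derived state 'yes' in Taxon 2 only — an autapomorphy, so it tells us nothing about relationships among taxa.
All ingroup taxa share the derived state 'no' for IV; it defines the ingroup but does not resolve relationships within it.
V: derived state 'no' in Taxon 1, Taxon 2, and Taxon 4 only — synapomorphy for {Taxon 1, Taxon 2, Taxon 4}.
VI (derived state 'no') is unique to Taxon 5 (autapomorphy; uninformative for grouping).
Most parsimonious ingroup topology: ((Taxon 1,(Taxon 2,Taxon 4)),(Taxon 5,Taxon 9)).
Taxon 1 and Taxon 2 share a more recent common ancestor with each other than either does with Taxon 9, so Taxon 9 is the least closely related of the three.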